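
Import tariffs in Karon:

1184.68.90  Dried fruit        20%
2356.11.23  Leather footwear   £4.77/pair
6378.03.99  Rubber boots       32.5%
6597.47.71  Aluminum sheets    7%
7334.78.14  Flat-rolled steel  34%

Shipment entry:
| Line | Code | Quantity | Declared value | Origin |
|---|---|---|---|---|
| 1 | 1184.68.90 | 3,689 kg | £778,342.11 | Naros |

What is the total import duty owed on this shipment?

Line 1 (1184.68.90, Naros, 3,689 kg, £778,342.11):
Base rate for 1184.68.90 is 20%.
Duty = £778,342.11 × 20% = £155,668.42.

£155,668.42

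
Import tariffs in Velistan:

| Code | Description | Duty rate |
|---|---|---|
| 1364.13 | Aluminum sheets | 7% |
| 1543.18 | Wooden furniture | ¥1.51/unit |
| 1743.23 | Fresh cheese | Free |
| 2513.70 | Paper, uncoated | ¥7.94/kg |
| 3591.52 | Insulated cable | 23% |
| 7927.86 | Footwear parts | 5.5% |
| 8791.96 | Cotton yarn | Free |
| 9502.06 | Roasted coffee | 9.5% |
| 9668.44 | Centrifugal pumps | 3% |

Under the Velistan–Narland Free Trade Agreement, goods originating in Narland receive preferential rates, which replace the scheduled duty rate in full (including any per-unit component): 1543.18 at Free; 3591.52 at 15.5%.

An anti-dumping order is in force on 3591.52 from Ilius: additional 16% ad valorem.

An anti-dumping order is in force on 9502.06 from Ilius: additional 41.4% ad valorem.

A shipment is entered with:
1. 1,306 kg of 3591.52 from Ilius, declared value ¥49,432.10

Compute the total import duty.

Line 1 (3591.52, Ilius, 1,306 kg, ¥49,432.10):
Base rate for 3591.52 is 23%.
3591.52 has an FTA preferential rate, but origin Ilius is not Narland; base rate stands.
Additional duty on 3591.52 from Ilius: +16%. Applied ad valorem rate: 23% + 16% = 39%.
Duty = ¥49,432.10 × 39% = ¥19,278.52.

¥19,278.52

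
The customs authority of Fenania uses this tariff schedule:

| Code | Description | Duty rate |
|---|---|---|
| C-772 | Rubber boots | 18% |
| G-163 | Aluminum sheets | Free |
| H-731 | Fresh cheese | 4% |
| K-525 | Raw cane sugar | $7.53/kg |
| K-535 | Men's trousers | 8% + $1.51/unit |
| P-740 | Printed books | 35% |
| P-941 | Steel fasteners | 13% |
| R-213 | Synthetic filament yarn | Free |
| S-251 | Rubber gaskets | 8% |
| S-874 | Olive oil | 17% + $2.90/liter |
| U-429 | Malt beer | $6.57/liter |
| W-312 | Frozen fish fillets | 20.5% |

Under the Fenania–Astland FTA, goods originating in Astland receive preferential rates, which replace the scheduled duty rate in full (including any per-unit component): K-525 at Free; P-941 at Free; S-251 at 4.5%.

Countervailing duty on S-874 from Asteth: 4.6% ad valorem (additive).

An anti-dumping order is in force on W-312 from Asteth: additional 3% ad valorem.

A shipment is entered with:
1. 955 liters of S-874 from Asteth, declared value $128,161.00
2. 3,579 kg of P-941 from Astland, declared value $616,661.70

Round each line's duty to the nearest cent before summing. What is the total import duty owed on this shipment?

Line 1 (S-874, Asteth, 955 liters, $128,161.00):
Base rate for S-874 is 17% + $2.90/liter.
Additional duty on S-874 from Asteth: +4.6%. Applied ad valorem rate: 17% + 4.6% = 21.6%.
Duty = $128,161.00 × 21.6% + 955 × $2.90 = $30,452.28.
Line 2 (P-941, Astland, 3,579 kg, $616,661.70):
Base rate for P-941 is 13%.
Origin Astland qualifies under the Fenania–Astland agreement and P-941 is covered: preferential rate Free applies instead.
Duty = $616,661.70 × 0% = $0.00.
Total = $30,452.28 + $0.00 = $30,452.28.

$30,452.28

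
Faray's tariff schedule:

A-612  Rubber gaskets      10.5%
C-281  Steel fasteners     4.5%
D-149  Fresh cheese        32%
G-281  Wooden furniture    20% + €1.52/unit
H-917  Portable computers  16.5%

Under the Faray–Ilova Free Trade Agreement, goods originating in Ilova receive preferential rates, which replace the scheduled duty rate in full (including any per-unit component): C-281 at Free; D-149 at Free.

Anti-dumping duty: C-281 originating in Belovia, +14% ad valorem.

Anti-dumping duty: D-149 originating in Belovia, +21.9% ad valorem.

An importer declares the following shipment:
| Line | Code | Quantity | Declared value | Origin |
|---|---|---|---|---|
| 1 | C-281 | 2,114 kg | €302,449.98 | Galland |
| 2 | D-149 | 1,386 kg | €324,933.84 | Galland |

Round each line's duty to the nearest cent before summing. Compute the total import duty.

€117,589.08

Line 1 (C-281, Galland, 2,114 kg, €302,449.98):
Base rate for C-281 is 4.5%.
C-281 has an FTA preferential rate, but origin Galland is not Ilova; base rate stands.
The additional-duty order on C-281 targets Belovia, not Galland; it does not apply.
Duty = €302,449.98 × 4.5% = €13,610.25.
Line 2 (D-149, Galland, 1,386 kg, €324,933.84):
Base rate for D-149 is 32%.
D-149 has an FTA preferential rate, but origin Galland is not Ilova; base rate stands.
The additional-duty order on D-149 targets Belovia, not Galland; it does not apply.
Duty = €324,933.84 × 32% = €103,978.83.
Total = €13,610.25 + €103,978.83 = €117,589.08.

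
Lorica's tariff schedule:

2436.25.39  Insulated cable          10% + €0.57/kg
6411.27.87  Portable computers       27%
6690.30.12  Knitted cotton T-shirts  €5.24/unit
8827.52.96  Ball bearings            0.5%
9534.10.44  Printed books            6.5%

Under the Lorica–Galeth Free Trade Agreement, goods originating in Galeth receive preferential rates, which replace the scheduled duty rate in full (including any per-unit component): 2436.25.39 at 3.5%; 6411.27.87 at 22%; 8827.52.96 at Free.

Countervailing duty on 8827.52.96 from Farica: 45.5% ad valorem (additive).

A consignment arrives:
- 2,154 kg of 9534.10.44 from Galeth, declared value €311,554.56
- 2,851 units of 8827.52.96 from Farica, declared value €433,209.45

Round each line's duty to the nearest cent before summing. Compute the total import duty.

Line 1 (9534.10.44, Galeth, 2,154 kg, €311,554.56):
Base rate for 9534.10.44 is 6.5%.
Origin Galeth is the FTA partner but 9534.10.44 is not on the preference list; base rate stands.
Duty = €311,554.56 × 6.5% = €20,251.05.
Line 2 (8827.52.96, Farica, 2,851 units, €433,209.45):
Base rate for 8827.52.96 is 0.5%.
8827.52.96 has an FTA preferential rate, but origin Farica is not Galeth; base rate stands.
Additional duty on 8827.52.96 from Farica: +45.5%. Applied ad valorem rate: 0.5% + 45.5% = 46%.
Duty = €433,209.45 × 46% = €199,276.35.
Total = €20,251.05 + €199,276.35 = €219,527.40.

€219,527.40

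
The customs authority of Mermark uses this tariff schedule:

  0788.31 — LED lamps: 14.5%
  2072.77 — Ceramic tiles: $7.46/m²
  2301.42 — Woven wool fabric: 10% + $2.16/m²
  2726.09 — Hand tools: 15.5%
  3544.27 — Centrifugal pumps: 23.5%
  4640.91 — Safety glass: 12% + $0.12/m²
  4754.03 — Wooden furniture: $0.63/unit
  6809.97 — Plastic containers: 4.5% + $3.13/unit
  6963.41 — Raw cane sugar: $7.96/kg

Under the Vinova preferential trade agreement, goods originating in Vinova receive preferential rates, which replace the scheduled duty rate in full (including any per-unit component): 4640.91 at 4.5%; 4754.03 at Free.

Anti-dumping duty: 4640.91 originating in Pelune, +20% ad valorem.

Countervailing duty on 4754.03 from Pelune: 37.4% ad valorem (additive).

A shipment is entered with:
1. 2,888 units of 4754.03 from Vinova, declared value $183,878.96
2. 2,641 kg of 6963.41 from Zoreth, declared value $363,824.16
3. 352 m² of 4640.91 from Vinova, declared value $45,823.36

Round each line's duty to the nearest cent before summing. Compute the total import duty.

Line 1 (4754.03, Vinova, 2,888 units, $183,878.96):
Base rate for 4754.03 is $0.63/unit.
Origin Vinova qualifies under the Mermark–Vinova agreement and 4754.03 is covered: preferential rate Free applies instead.
The additional-duty order on 4754.03 targets Pelune, not Vinova; it does not apply.
Duty = $183,878.96 × 0% = $0.00.
Line 2 (6963.41, Zoreth, 2,641 kg, $363,824.16):
Base rate for 6963.41 is $7.96/kg.
Duty = 2,641 × $7.96 = $21,022.36.
Line 3 (4640.91, Vinova, 352 m², $45,823.36):
Base rate for 4640.91 is 12% + $0.12/m².
Origin Vinova qualifies under the Mermark–Vinova agreement and 4640.91 is covered: preferential rate 4.5% applies instead.
The additional-duty order on 4640.91 targets Pelune, not Vinova; it does not apply.
Duty = $45,823.36 × 4.5% = $2,062.05.
Total = $0.00 + $21,022.36 + $2,062.05 = $23,084.41.

$23,084.41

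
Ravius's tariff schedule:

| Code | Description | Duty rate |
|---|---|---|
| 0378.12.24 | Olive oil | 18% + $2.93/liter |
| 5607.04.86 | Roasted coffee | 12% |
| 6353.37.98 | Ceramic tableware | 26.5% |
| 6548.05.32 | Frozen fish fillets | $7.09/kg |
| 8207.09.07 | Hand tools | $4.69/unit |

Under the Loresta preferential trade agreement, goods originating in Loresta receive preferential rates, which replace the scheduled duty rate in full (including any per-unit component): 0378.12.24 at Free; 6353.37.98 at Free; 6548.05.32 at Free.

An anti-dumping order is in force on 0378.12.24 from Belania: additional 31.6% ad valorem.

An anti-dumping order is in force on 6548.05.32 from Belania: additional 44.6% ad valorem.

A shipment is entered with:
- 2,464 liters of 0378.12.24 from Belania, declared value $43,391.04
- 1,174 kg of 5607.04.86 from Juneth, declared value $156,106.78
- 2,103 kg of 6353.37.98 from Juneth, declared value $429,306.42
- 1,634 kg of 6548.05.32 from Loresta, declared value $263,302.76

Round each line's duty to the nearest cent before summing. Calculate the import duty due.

$161,240.49

Line 1 (0378.12.24, Belania, 2,464 liters, $43,391.04):
Base rate for 0378.12.24 is 18% + $2.93/liter.
0378.12.24 has an FTA preferential rate, but origin Belania is not Loresta; base rate stands.
Additional duty on 0378.12.24 from Belania: +31.6%. Applied ad valorem rate: 18% + 31.6% = 49.6%.
Duty = $43,391.04 × 49.6% + 2,464 × $2.93 = $28,741.48.
Line 2 (5607.04.86, Juneth, 1,174 kg, $156,106.78):
Base rate for 5607.04.86 is 12%.
Duty = $156,106.78 × 12% = $18,732.81.
Line 3 (6353.37.98, Juneth, 2,103 kg, $429,306.42):
Base rate for 6353.37.98 is 26.5%.
6353.37.98 has an FTA preferential rate, but origin Juneth is not Loresta; base rate stands.
Duty = $429,306.42 × 26.5% = $113,766.20.
Line 4 (6548.05.32, Loresta, 1,634 kg, $263,302.76):
Base rate for 6548.05.32 is $7.09/kg.
Origin Loresta qualifies under the Ravius–Loresta agreement and 6548.05.32 is covered: preferential rate Free applies instead.
The additional-duty order on 6548.05.32 targets Belania, not Loresta; it does not apply.
Duty = $263,302.76 × 0% = $0.00.
Total = $28,741.48 + $18,732.81 + $113,766.20 + $0.00 = $161,240.49.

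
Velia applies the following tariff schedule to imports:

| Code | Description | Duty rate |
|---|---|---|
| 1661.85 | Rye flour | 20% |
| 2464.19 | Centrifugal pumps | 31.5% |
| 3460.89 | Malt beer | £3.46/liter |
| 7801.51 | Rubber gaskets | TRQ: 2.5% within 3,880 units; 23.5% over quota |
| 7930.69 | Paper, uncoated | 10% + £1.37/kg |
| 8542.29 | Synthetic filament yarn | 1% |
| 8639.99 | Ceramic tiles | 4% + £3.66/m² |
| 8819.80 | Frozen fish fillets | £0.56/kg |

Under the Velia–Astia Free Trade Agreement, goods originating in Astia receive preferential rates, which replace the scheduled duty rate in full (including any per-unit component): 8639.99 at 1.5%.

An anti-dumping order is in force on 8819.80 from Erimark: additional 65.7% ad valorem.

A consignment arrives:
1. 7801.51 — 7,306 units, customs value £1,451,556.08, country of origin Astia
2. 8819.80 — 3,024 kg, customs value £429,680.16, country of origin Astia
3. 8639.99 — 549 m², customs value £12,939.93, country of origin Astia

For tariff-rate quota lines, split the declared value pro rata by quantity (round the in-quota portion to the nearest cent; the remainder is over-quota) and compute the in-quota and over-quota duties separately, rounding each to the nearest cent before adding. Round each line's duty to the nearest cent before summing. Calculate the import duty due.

£181,118.75

Line 1 (7801.51, Astia, 7,306 units, £1,451,556.08):
Code 7801.51 is under a tariff-rate quota (threshold 3,880 units). In-quota: 3,880 units at 2.5%; over-quota: 3,426 units at 23.5%.
Pro-rata value split: in-quota = £1,451,556.08 × 3,880/7,306 = £770,878.40; over-quota = £1,451,556.08 − £770,878.40 = £680,677.68.
In-quota duty = £770,878.40 × 2.5% = £19,271.96. Over-quota duty = £680,677.68 × 23.5% = £159,959.25.
Line duty = £19,271.96 + £159,959.25 = £179,231.21.
Line 2 (8819.80, Astia, 3,024 kg, £429,680.16):
Base rate for 8819.80 is £0.56/kg.
Origin Astia is the FTA partner but 8819.80 is not on the preference list; base rate stands.
The additional-duty order on 8819.80 targets Erimark, not Astia; it does not apply.
Duty = 3,024 × £0.56 = £1,693.44.
Line 3 (8639.99, Astia, 549 m², £12,939.93):
Base rate for 8639.99 is 4% + £3.66/m².
Origin Astia qualifies under the Velia–Astia agreement and 8639.99 is covered: preferential rate 1.5% applies instead.
Duty = £12,939.93 × 1.5% = £194.10.
Total = £179,231.21 + £1,693.44 + £194.10 = £181,118.75.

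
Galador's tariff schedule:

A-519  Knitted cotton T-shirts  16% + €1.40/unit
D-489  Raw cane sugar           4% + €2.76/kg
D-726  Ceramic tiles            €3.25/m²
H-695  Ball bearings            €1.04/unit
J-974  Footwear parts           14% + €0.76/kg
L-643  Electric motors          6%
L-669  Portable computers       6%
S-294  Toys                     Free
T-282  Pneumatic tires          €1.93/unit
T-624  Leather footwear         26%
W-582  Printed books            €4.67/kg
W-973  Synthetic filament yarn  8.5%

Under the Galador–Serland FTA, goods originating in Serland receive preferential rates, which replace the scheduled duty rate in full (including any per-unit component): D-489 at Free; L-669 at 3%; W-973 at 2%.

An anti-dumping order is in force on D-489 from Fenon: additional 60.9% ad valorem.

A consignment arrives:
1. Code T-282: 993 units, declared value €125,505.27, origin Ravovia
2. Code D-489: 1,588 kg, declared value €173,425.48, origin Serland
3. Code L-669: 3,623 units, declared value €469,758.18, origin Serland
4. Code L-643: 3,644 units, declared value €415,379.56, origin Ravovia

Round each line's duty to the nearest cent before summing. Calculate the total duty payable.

€40,932.01

Line 1 (T-282, Ravovia, 993 units, €125,505.27):
Base rate for T-282 is €1.93/unit.
Duty = 993 × €1.93 = €1,916.49.
Line 2 (D-489, Serland, 1,588 kg, €173,425.48):
Base rate for D-489 is 4% + €2.76/kg.
Origin Serland qualifies under the Galador–Serland agreement and D-489 is covered: preferential rate Free applies instead.
The additional-duty order on D-489 targets Fenon, not Serland; it does not apply.
Duty = €173,425.48 × 0% = €0.00.
Line 3 (L-669, Serland, 3,623 units, €469,758.18):
Base rate for L-669 is 6%.
Origin Serland qualifies under the Galador–Serland agreement and L-669 is covered: preferential rate 3% applies instead.
Duty = €469,758.18 × 3% = €14,092.75.
Line 4 (L-643, Ravovia, 3,644 units, €415,379.56):
Base rate for L-643 is 6%.
Duty = €415,379.56 × 6% = €24,922.77.
Total = €1,916.49 + €0.00 + €14,092.75 + €24,922.77 = €40,932.01.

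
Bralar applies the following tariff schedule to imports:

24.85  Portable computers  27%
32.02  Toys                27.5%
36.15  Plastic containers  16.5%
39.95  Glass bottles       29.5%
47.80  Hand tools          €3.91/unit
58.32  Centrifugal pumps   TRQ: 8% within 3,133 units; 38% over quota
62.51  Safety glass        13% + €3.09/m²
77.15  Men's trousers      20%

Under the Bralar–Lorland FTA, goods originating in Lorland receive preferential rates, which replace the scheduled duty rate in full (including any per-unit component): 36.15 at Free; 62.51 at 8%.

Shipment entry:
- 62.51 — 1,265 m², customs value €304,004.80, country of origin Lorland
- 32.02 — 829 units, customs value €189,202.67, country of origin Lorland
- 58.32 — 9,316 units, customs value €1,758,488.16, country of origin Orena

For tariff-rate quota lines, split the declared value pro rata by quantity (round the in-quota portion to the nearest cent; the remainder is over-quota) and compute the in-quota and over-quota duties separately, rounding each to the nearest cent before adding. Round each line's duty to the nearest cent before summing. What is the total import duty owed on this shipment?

Line 1 (62.51, Lorland, 1,265 m², €304,004.80):
Base rate for 62.51 is 13% + €3.09/m².
Origin Lorland qualifies under the Bralar–Lorland agreement and 62.51 is covered: preferential rate 8% applies instead.
Duty = €304,004.80 × 8% = €24,320.38.
Line 2 (32.02, Lorland, 829 units, €189,202.67):
Base rate for 32.02 is 27.5%.
Origin Lorland is the FTA partner but 32.02 is not on the preference list; base rate stands.
Duty = €189,202.67 × 27.5% = €52,030.73.
Line 3 (58.32, Orena, 9,316 units, €1,758,488.16):
Code 58.32 is under a tariff-rate quota (threshold 3,133 units). In-quota: 3,133 units at 8%; over-quota: 6,183 units at 38%.
Pro-rata value split: in-quota = €1,758,488.16 × 3,133/9,316 = €591,385.08; over-quota = €1,758,488.16 − €591,385.08 = €1,167,103.08.
In-quota duty = €591,385.08 × 8% = €47,310.81. Over-quota duty = €1,167,103.08 × 38% = €443,499.17.
Line duty = €47,310.81 + €443,499.17 = €490,809.98.
Total = €24,320.38 + €52,030.73 + €490,809.98 = €567,161.09.

€567,161.09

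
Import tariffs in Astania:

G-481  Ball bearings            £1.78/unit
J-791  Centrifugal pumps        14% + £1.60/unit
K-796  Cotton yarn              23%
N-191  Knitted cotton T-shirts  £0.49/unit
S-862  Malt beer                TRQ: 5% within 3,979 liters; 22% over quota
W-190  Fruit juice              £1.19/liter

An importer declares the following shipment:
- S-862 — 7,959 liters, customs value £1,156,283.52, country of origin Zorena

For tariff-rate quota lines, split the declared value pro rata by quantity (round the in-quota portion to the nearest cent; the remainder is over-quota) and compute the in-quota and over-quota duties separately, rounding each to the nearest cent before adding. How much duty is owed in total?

Line 1 (S-862, Zorena, 7,959 liters, £1,156,283.52):
Code S-862 is under a tariff-rate quota (threshold 3,979 liters). In-quota: 3,979 liters at 5%; over-quota: 3,980 liters at 22%.
Pro-rata value split: in-quota = £1,156,283.52 × 3,979/7,959 = £578,069.12; over-quota = £1,156,283.52 − £578,069.12 = £578,214.40.
In-quota duty = £578,069.12 × 5% = £28,903.46. Over-quota duty = £578,214.40 × 22% = £127,207.17.
Line duty = £28,903.46 + £127,207.17 = £156,110.63.

£156,110.63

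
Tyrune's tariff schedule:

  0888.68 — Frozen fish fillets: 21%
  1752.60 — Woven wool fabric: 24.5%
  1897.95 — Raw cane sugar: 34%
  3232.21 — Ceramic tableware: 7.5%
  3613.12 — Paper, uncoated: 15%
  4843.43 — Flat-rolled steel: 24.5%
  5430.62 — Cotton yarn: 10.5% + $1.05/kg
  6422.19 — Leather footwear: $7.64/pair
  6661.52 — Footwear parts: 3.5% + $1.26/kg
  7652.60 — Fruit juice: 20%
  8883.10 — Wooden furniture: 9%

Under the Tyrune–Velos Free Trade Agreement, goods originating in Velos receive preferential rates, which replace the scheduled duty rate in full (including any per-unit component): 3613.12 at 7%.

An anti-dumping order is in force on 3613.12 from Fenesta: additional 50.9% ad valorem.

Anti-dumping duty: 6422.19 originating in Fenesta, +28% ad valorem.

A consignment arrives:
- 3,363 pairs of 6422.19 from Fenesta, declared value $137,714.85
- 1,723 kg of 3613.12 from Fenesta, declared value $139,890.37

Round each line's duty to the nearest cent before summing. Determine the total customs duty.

$156,441.23

Line 1 (6422.19, Fenesta, 3,363 pairs, $137,714.85):
Base rate for 6422.19 is $7.64/pair.
Additional duty on 6422.19 from Fenesta: +28% ad valorem. Applied ad valorem rate = 28%.
Duty = $137,714.85 × 28% + 3,363 × $7.64 = $64,253.48.
Line 2 (3613.12, Fenesta, 1,723 kg, $139,890.37):
Base rate for 3613.12 is 15%.
3613.12 has an FTA preferential rate, but origin Fenesta is not Velos; base rate stands.
Additional duty on 3613.12 from Fenesta: +50.9%. Applied ad valorem rate: 15% + 50.9% = 65.9%.
Duty = $139,890.37 × 65.9% = $92,187.75.
Total = $64,253.48 + $92,187.75 = $156,441.23.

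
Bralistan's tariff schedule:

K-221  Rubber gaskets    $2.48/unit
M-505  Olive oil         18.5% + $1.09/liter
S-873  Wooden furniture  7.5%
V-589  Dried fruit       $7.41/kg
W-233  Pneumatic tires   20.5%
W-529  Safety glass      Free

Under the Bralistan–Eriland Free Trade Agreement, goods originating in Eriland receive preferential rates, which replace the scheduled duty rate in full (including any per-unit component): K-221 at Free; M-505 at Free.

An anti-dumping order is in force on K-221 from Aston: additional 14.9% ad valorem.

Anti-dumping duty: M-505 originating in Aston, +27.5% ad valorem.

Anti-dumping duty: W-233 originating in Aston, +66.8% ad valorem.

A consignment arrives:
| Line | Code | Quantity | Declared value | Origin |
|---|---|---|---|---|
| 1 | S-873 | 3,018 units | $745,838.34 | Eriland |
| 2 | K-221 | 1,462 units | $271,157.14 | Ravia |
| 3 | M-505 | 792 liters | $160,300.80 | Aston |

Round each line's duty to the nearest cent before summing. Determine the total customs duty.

$134,165.29

Line 1 (S-873, Eriland, 3,018 units, $745,838.34):
Base rate for S-873 is 7.5%.
Origin Eriland is the FTA partner but S-873 is not on the preference list; base rate stands.
Duty = $745,838.34 × 7.5% = $55,937.88.
Line 2 (K-221, Ravia, 1,462 units, $271,157.14):
Base rate for K-221 is $2.48/unit.
K-221 has an FTA preferential rate, but origin Ravia is not Eriland; base rate stands.
The additional-duty order on K-221 targets Aston, not Ravia; it does not apply.
Duty = 1,462 × $2.48 = $3,625.76.
Line 3 (M-505, Aston, 792 liters, $160,300.80):
Base rate for M-505 is 18.5% + $1.09/liter.
M-505 has an FTA preferential rate, but origin Aston is not Eriland; base rate stands.
Additional duty on M-505 from Aston: +27.5%. Applied ad valorem rate: 18.5% + 27.5% = 46%.
Duty = $160,300.80 × 46% + 792 × $1.09 = $74,601.65.
Total = $55,937.88 + $3,625.76 + $74,601.65 = $134,165.29.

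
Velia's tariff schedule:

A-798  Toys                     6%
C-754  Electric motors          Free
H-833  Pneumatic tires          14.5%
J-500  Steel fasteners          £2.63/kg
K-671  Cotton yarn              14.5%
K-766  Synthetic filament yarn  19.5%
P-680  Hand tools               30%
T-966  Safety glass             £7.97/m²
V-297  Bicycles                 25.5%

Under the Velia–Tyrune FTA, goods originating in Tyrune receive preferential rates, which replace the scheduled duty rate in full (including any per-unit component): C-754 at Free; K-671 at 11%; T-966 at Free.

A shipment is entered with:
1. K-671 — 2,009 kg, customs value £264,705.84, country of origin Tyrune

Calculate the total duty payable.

Line 1 (K-671, Tyrune, 2,009 kg, £264,705.84):
Base rate for K-671 is 14.5%.
Origin Tyrune qualifies under the Velia–Tyrune agreement and K-671 is covered: preferential rate 11% applies instead.
Duty = £264,705.84 × 11% = £29,117.64.

£29,117.64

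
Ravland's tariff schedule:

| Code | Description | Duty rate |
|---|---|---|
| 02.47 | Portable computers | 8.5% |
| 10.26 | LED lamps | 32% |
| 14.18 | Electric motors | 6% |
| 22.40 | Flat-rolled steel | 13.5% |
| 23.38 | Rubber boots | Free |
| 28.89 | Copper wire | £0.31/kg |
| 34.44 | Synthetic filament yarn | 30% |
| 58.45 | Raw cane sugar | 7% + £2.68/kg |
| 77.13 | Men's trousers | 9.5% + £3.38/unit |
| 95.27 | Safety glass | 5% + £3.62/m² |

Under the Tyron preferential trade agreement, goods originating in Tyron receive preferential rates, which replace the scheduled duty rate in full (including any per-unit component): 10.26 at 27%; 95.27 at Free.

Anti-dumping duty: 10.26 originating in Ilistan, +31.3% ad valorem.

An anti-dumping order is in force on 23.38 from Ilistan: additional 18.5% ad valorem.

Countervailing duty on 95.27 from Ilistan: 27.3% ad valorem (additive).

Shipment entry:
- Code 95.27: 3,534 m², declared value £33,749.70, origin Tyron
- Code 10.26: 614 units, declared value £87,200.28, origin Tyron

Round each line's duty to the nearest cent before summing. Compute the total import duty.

Line 1 (95.27, Tyron, 3,534 m², £33,749.70):
Base rate for 95.27 is 5% + £3.62/m².
Origin Tyron qualifies under the Ravland–Tyron agreement and 95.27 is covered: preferential rate Free applies instead.
The additional-duty order on 95.27 targets Ilistan, not Tyron; it does not apply.
Duty = £33,749.70 × 0% = £0.00.
Line 2 (10.26, Tyron, 614 units, £87,200.28):
Base rate for 10.26 is 32%.
Origin Tyron qualifies under the Ravland–Tyron agreement and 10.26 is covered: preferential rate 27% applies instead.
The additional-duty order on 10.26 targets Ilistan, not Tyron; it does not apply.
Duty = £87,200.28 × 27% = £23,544.08.
Total = £0.00 + £23,544.08 = £23,544.08.

£23,544.08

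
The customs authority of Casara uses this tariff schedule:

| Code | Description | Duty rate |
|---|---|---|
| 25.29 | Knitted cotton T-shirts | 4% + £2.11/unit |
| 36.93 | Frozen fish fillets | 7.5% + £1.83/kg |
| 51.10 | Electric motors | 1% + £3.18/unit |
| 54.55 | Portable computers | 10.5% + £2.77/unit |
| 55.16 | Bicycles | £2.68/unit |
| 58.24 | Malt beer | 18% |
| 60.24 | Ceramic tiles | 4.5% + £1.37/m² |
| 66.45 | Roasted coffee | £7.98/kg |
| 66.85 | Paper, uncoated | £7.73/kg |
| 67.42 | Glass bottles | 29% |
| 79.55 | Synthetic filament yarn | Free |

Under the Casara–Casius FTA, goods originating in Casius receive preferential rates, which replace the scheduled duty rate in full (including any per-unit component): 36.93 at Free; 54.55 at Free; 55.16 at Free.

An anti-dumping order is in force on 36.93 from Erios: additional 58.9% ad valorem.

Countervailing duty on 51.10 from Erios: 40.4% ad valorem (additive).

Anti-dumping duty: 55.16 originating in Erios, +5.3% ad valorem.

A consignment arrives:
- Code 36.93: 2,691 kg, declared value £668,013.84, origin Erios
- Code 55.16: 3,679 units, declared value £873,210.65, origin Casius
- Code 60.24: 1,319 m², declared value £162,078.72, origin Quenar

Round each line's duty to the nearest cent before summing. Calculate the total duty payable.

£457,586.29

Line 1 (36.93, Erios, 2,691 kg, £668,013.84):
Base rate for 36.93 is 7.5% + £1.83/kg.
36.93 has an FTA preferential rate, but origin Erios is not Casius; base rate stands.
Additional duty on 36.93 from Erios: +58.9%. Applied ad valorem rate: 7.5% + 58.9% = 66.4%.
Duty = £668,013.84 × 66.4% + 2,691 × £1.83 = £448,485.72.
Line 2 (55.16, Casius, 3,679 units, £873,210.65):
Base rate for 55.16 is £2.68/unit.
Origin Casius qualifies under the Casara–Casius agreement and 55.16 is covered: preferential rate Free applies instead.
The additional-duty order on 55.16 targets Erios, not Casius; it does not apply.
Duty = £873,210.65 × 0% = £0.00.
Line 3 (60.24, Quenar, 1,319 m², £162,078.72):
Base rate for 60.24 is 4.5% + £1.37/m².
Duty = £162,078.72 × 4.5% + 1,319 × £1.37 = £9,100.57.
Total = £448,485.72 + £0.00 + £9,100.57 = £457,586.29.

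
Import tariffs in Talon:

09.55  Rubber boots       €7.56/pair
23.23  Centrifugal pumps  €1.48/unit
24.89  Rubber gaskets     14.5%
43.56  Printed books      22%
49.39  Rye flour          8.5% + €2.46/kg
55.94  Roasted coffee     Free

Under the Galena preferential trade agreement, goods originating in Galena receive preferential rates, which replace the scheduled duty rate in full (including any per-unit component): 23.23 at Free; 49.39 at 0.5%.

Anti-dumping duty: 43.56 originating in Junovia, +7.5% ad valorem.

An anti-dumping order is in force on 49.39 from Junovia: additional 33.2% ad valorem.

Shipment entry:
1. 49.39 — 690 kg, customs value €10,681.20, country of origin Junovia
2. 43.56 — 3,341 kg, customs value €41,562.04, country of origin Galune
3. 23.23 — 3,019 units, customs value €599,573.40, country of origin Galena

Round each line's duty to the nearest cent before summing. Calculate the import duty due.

€15,295.11

Line 1 (49.39, Junovia, 690 kg, €10,681.20):
Base rate for 49.39 is 8.5% + €2.46/kg.
49.39 has an FTA preferential rate, but origin Junovia is not Galena; base rate stands.
Additional duty on 49.39 from Junovia: +33.2%. Applied ad valorem rate: 8.5% + 33.2% = 41.7%.
Duty = €10,681.20 × 41.7% + 690 × €2.46 = €6,151.46.
Line 2 (43.56, Galune, 3,341 kg, €41,562.04):
Base rate for 43.56 is 22%.
The additional-duty order on 43.56 targets Junovia, not Galune; it does not apply.
Duty = €41,562.04 × 22% = €9,143.65.
Line 3 (23.23, Galena, 3,019 units, €599,573.40):
Base rate for 23.23 is €1.48/unit.
Origin Galena qualifies under the Talon–Galena agreement and 23.23 is covered: preferential rate Free applies instead.
Duty = €599,573.40 × 0% = €0.00.
Total = €6,151.46 + €9,143.65 + €0.00 = €15,295.11.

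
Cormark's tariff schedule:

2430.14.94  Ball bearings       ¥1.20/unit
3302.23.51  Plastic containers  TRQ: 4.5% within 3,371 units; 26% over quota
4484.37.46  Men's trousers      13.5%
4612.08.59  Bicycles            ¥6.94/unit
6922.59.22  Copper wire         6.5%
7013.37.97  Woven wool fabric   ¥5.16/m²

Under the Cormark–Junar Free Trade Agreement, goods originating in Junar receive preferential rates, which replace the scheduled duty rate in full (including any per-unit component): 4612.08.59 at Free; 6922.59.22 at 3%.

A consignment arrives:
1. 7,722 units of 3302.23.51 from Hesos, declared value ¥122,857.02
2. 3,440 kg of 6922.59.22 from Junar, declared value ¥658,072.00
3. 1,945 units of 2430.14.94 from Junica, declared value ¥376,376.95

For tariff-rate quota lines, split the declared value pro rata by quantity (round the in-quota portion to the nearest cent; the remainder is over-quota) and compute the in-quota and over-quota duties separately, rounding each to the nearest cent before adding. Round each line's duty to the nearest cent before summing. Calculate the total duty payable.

Line 1 (3302.23.51, Hesos, 7,722 units, ¥122,857.02):
Code 3302.23.51 is under a tariff-rate quota (threshold 3,371 units). In-quota: 3,371 units at 4.5%; over-quota: 4,351 units at 26%.
Pro-rata value split: in-quota = ¥122,857.02 × 3,371/7,722 = ¥53,632.61; over-quota = ¥122,857.02 − ¥53,632.61 = ¥69,224.41.
In-quota duty = ¥53,632.61 × 4.5% = ¥2,413.47. Over-quota duty = ¥69,224.41 × 26% = ¥17,998.35.
Line duty = ¥2,413.47 + ¥17,998.35 = ¥20,411.82.
Line 2 (6922.59.22, Junar, 3,440 kg, ¥658,072.00):
Base rate for 6922.59.22 is 6.5%.
Origin Junar qualifies under the Cormark–Junar agreement and 6922.59.22 is covered: preferential rate 3% applies instead.
Duty = ¥658,072.00 × 3% = ¥19,742.16.
Line 3 (2430.14.94, Junica, 1,945 units, ¥376,376.95):
Base rate for 2430.14.94 is ¥1.20/unit.
Duty = 1,945 × ¥1.20 = ¥2,334.00.
Total = ¥20,411.82 + ¥19,742.16 + ¥2,334.00 = ¥42,487.98.

¥42,487.98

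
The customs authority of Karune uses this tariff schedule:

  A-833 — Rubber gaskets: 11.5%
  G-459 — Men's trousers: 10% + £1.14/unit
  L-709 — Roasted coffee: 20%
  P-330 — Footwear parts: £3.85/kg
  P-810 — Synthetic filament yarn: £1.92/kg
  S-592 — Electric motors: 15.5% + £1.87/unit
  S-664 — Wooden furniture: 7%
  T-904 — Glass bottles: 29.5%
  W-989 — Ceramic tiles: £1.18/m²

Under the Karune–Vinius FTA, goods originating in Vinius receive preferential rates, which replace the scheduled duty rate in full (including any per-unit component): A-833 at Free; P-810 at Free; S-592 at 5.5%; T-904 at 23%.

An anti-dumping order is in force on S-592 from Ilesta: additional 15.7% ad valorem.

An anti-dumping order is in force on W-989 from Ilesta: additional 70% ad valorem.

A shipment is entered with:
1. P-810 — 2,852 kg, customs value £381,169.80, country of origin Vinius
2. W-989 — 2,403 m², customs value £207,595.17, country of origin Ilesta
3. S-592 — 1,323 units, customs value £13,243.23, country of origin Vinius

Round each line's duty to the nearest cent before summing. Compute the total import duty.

£148,880.54

Line 1 (P-810, Vinius, 2,852 kg, £381,169.80):
Base rate for P-810 is £1.92/kg.
Origin Vinius qualifies under the Karune–Vinius agreement and P-810 is covered: preferential rate Free applies instead.
Duty = £381,169.80 × 0% = £0.00.
Line 2 (W-989, Ilesta, 2,403 m², £207,595.17):
Base rate for W-989 is £1.18/m².
Additional duty on W-989 from Ilesta: +70% ad valorem. Applied ad valorem rate = 70%.
Duty = £207,595.17 × 70% + 2,403 × £1.18 = £148,152.16.
Line 3 (S-592, Vinius, 1,323 units, £13,243.23):
Base rate for S-592 is 15.5% + £1.87/unit.
Origin Vinius qualifies under the Karune–Vinius agreement and S-592 is covered: preferential rate 5.5% applies instead.
The additional-duty order on S-592 targets Ilesta, not Vinius; it does not apply.
Duty = £13,243.23 × 5.5% = £728.38.
Total = £0.00 + £148,152.16 + £728.38 = £148,880.54.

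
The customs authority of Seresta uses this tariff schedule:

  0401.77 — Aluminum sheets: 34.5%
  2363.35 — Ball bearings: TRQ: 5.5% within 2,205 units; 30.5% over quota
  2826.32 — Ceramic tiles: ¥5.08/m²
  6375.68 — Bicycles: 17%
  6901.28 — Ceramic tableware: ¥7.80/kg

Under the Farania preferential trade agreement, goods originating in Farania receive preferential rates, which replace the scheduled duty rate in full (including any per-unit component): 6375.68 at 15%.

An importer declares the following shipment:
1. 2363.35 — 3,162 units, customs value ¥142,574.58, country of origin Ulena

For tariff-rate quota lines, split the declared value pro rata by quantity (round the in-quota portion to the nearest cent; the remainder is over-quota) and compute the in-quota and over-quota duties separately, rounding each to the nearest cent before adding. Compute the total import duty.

Line 1 (2363.35, Ulena, 3,162 units, ¥142,574.58):
Code 2363.35 is under a tariff-rate quota (threshold 2,205 units). In-quota: 2,205 units at 5.5%; over-quota: 957 units at 30.5%.
Pro-rata value split: in-quota = ¥142,574.58 × 2,205/3,162 = ¥99,423.45; over-quota = ¥142,574.58 − ¥99,423.45 = ¥43,151.13.
In-quota duty = ¥99,423.45 × 5.5% = ¥5,468.29. Over-quota duty = ¥43,151.13 × 30.5% = ¥13,161.09.
Line duty = ¥5,468.29 + ¥13,161.09 = ¥18,629.38.

¥18,629.38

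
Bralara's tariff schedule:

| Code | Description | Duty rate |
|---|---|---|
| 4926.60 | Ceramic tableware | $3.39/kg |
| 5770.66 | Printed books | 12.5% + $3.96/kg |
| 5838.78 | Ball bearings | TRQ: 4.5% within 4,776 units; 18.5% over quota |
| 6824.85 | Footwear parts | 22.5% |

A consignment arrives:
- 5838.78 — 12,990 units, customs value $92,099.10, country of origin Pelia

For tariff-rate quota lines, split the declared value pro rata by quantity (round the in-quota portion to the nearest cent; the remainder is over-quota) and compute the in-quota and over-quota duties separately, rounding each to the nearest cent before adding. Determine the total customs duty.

Line 1 (5838.78, Pelia, 12,990 units, $92,099.10):
Code 5838.78 is under a tariff-rate quota (threshold 4,776 units). In-quota: 4,776 units at 4.5%; over-quota: 8,214 units at 18.5%.
Pro-rata value split: in-quota = $92,099.10 × 4,776/12,990 = $33,861.84; over-quota = $92,099.10 − $33,861.84 = $58,237.26.
In-quota duty = $33,861.84 × 4.5% = $1,523.78. Over-quota duty = $58,237.26 × 18.5% = $10,773.89.
Line duty = $1,523.78 + $10,773.89 = $12,297.67.

$12,297.67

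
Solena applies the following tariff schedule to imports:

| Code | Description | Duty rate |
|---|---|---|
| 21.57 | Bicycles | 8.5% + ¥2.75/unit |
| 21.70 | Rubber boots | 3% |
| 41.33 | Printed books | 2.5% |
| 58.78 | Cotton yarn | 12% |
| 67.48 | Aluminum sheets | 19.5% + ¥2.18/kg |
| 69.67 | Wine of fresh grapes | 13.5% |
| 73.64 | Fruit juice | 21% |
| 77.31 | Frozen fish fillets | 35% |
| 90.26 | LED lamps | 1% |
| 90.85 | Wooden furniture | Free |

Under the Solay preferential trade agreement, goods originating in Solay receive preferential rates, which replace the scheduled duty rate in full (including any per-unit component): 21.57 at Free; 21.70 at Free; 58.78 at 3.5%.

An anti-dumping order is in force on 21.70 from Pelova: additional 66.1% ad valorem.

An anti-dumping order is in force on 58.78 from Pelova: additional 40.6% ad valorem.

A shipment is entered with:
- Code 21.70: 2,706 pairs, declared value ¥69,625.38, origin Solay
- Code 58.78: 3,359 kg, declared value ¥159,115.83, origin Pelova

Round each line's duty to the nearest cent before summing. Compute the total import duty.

Line 1 (21.70, Solay, 2,706 pairs, ¥69,625.38):
Base rate for 21.70 is 3%.
Origin Solay qualifies under the Solena–Solay agreement and 21.70 is covered: preferential rate Free applies instead.
The additional-duty order on 21.70 targets Pelova, not Solay; it does not apply.
Duty = ¥69,625.38 × 0% = ¥0.00.
Line 2 (58.78, Pelova, 3,359 kg, ¥159,115.83):
Base rate for 58.78 is 12%.
58.78 has an FTA preferential rate, but origin Pelova is not Solay; base rate stands.
Additional duty on 58.78 from Pelova: +40.6%. Applied ad valorem rate: 12% + 40.6% = 52.6%.
Duty = ¥159,115.83 × 52.6% = ¥83,694.93.
Total = ¥0.00 + ¥83,694.93 = ¥83,694.93.

¥83,694.93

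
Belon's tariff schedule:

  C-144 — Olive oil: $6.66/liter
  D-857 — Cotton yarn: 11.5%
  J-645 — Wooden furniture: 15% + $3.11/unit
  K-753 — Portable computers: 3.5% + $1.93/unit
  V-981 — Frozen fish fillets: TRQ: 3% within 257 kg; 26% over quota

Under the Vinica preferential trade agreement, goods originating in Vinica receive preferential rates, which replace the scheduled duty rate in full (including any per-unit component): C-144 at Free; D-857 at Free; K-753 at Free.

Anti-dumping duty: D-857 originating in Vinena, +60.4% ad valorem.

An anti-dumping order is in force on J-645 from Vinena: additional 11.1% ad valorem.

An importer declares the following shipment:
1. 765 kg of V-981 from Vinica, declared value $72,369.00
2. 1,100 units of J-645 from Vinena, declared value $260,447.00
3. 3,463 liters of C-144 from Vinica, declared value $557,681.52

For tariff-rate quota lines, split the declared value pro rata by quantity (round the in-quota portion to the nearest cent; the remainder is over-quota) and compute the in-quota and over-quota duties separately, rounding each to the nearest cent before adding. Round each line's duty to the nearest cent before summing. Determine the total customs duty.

$84,621.81

Line 1 (V-981, Vinica, 765 kg, $72,369.00):
Code V-981 is under a tariff-rate quota (threshold 257 kg). In-quota: 257 kg at 3%; over-quota: 508 kg at 26%.
Pro-rata value split: in-quota = $72,369.00 × 257/765 = $24,312.20; over-quota = $72,369.00 − $24,312.20 = $48,056.80.
In-quota duty = $24,312.20 × 3% = $729.37. Over-quota duty = $48,056.80 × 26% = $12,494.77.
Line duty = $729.37 + $12,494.77 = $13,224.14.
Line 2 (J-645, Vinena, 1,100 units, $260,447.00):
Base rate for J-645 is 15% + $3.11/unit.
Additional duty on J-645 from Vinena: +11.1%. Applied ad valorem rate: 15% + 11.1% = 26.1%.
Duty = $260,447.00 × 26.1% + 1,100 × $3.11 = $71,397.67.
Line 3 (C-144, Vinica, 3,463 liters, $557,681.52):
Base rate for C-144 is $6.66/liter.
Origin Vinica qualifies under the Belon–Vinica agreement and C-144 is covered: preferential rate Free applies instead.
Duty = $557,681.52 × 0% = $0.00.
Total = $13,224.14 + $71,397.67 + $0.00 = $84,621.81.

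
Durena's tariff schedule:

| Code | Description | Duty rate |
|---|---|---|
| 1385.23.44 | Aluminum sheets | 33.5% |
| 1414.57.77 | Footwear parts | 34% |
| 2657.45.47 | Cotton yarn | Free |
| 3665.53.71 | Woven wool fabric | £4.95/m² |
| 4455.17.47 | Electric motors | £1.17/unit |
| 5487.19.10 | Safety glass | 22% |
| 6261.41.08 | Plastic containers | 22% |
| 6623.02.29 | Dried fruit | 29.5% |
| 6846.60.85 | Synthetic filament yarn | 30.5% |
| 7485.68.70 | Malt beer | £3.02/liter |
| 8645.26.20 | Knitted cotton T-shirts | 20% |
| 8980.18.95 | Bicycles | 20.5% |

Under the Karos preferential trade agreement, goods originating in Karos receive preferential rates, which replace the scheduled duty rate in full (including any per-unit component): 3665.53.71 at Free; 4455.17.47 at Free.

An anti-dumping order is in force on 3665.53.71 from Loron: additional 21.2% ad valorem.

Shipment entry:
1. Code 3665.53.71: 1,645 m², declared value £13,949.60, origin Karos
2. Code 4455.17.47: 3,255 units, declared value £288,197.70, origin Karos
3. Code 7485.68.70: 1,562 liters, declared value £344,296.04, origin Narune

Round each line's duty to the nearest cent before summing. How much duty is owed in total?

£4,717.24

Line 1 (3665.53.71, Karos, 1,645 m², £13,949.60):
Base rate for 3665.53.71 is £4.95/m².
Origin Karos qualifies under the Durena–Karos agreement and 3665.53.71 is covered: preferential rate Free applies instead.
The additional-duty order on 3665.53.71 targets Loron, not Karos; it does not apply.
Duty = £13,949.60 × 0% = £0.00.
Line 2 (4455.17.47, Karos, 3,255 units, £288,197.70):
Base rate for 4455.17.47 is £1.17/unit.
Origin Karos qualifies under the Durena–Karos agreement and 4455.17.47 is covered: preferential rate Free applies instead.
Duty = £288,197.70 × 0% = £0.00.
Line 3 (7485.68.70, Narune, 1,562 liters, £344,296.04):
Base rate for 7485.68.70 is £3.02/liter.
Duty = 1,562 × £3.02 = £4,717.24.
Total = £0.00 + £0.00 + £4,717.24 = £4,717.24.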